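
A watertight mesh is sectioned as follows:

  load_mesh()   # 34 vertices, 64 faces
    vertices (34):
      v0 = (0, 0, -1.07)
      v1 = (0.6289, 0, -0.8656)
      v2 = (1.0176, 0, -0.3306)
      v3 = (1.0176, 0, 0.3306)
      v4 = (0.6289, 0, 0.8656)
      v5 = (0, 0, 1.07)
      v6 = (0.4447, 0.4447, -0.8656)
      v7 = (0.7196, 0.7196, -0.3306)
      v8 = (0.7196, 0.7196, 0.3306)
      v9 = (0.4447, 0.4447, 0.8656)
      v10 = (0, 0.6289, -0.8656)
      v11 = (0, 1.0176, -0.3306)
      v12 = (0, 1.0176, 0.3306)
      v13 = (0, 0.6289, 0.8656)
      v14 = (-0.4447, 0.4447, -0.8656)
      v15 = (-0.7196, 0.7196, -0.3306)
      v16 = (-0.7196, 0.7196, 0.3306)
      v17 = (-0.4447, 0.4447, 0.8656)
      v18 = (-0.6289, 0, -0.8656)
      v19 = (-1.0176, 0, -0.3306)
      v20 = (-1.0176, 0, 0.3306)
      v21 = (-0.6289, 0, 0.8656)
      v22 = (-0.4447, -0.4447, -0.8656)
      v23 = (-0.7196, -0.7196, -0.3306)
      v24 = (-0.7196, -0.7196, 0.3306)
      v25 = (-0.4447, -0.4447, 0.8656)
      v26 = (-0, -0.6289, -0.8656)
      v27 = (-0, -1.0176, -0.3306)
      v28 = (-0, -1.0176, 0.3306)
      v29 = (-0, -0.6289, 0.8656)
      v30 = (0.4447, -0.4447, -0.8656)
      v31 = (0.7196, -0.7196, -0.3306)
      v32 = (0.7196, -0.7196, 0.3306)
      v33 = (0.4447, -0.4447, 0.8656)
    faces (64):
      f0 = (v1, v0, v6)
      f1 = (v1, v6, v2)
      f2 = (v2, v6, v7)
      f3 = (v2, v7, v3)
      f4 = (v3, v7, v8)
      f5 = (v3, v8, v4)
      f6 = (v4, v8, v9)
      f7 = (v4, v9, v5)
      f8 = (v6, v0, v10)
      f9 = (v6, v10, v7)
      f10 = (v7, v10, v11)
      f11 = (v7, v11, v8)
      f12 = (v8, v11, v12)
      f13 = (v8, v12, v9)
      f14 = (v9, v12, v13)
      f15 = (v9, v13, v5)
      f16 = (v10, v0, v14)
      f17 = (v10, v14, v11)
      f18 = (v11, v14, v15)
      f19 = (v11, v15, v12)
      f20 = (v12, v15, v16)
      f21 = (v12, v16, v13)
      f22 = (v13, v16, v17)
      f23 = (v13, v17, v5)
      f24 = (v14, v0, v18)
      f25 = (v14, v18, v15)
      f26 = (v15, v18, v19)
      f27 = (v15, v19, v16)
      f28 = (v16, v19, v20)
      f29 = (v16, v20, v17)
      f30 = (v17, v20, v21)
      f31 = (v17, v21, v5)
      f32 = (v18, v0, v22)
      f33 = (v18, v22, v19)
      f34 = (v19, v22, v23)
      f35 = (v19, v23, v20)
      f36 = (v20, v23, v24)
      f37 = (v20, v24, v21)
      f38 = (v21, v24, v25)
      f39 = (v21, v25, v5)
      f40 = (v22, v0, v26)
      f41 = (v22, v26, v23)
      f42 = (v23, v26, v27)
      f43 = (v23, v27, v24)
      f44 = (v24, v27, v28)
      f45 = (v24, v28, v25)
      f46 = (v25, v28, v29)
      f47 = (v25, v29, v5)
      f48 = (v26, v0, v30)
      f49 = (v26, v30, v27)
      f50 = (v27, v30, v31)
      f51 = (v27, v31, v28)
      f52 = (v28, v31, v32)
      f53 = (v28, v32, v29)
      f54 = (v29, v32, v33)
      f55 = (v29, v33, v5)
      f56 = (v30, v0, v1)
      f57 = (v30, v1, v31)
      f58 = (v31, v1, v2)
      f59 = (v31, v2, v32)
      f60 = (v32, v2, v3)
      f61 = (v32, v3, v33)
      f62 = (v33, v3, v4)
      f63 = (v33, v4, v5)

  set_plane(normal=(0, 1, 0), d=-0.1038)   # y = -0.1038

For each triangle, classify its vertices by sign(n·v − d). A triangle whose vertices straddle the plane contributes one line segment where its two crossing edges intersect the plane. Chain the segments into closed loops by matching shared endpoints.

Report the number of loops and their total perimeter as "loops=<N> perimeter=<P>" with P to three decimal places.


loops=1 perimeter=6.414

Straddling triangles (20 of 64):
  (v18,v0,v22) [++-] → (-0.1038, -0.1038, -1.02229)–(-0.585905, -0.1038, -0.8656)  len=0.5069
  (v18,v22,v19) [+-+] → (-0.585905, -0.1038, -0.8656)–(-0.883876, -0.1038, -0.455477)  len=0.5069
  (v19,v22,v23) [+--] → (-0.883876, -0.1038, -0.455477)–(-0.974614, -0.1038, -0.3306)  len=0.1544
  (v19,v23,v20) [+-+] → (-0.974614, -0.1038, -0.3306)–(-0.974614, -0.1038, 0.235224)  len=0.5658
  (v20,v23,v24) [+--] → (-0.974614, -0.1038, 0.235224)–(-0.974614, -0.1038, 0.3306)  len=0.0954
  (v20,v24,v21) [+-+] → (-0.974614, -0.1038, 0.3306)–(-0.641983, -0.1038, 0.788428)  len=0.5659
  (v21,v24,v25) [+--] → (-0.641983, -0.1038, 0.788428)–(-0.585905, -0.1038, 0.8656)  len=0.0954
  (v21,v25,v5) [+-+] → (-0.585905, -0.1038, 0.8656)–(-0.1038, -0.1038, 1.02229)  len=0.5069
  (v22,v0,v26) [-+-] → (-0.1038, -0.1038, -1.02229)–(0, -0.1038, -1.03626)  len=0.1047
  (v25,v29,v5) [--+] → (0, -0.1038, 1.03626)–(-0.1038, -0.1038, 1.02229)  len=0.1047
  (v26,v0,v30) [-+-] → (0, -0.1038, -1.03626)–(0.1038, -0.1038, -1.02229)  len=0.1047
  (v29,v33,v5) [--+] → (0.1038, -0.1038, 1.02229)–(0, -0.1038, 1.03626)  len=0.1047
  (v30,v0,v1) [-++] → (0.1038, -0.1038, -1.02229)–(0.585905, -0.1038, -0.8656)  len=0.5069
  (v30,v1,v31) [-+-] → (0.585905, -0.1038, -0.8656)–(0.641983, -0.1038, -0.788428)  len=0.0954
  (v31,v1,v2) [-++] → (0.641983, -0.1038, -0.788428)–(0.974614, -0.1038, -0.3306)  len=0.5659
  (v31,v2,v32) [-+-] → (0.974614, -0.1038, -0.3306)–(0.974614, -0.1038, -0.235224)  len=0.0954
  (v32,v2,v3) [-++] → (0.974614, -0.1038, -0.235224)–(0.974614, -0.1038, 0.3306)  len=0.5658
  (v32,v3,v33) [-+-] → (0.974614, -0.1038, 0.3306)–(0.883876, -0.1038, 0.455477)  len=0.1544
  (v33,v3,v4) [-++] → (0.883876, -0.1038, 0.455477)–(0.585905, -0.1038, 0.8656)  len=0.5069
  (v33,v4,v5) [-++] → (0.585905, -0.1038, 0.8656)–(0.1038, -0.1038, 1.02229)  len=0.5069

Chained into 1 loop(s):
  loop 1: 20 segments, perimeter = 6.4143
Total perimeter = 6.414


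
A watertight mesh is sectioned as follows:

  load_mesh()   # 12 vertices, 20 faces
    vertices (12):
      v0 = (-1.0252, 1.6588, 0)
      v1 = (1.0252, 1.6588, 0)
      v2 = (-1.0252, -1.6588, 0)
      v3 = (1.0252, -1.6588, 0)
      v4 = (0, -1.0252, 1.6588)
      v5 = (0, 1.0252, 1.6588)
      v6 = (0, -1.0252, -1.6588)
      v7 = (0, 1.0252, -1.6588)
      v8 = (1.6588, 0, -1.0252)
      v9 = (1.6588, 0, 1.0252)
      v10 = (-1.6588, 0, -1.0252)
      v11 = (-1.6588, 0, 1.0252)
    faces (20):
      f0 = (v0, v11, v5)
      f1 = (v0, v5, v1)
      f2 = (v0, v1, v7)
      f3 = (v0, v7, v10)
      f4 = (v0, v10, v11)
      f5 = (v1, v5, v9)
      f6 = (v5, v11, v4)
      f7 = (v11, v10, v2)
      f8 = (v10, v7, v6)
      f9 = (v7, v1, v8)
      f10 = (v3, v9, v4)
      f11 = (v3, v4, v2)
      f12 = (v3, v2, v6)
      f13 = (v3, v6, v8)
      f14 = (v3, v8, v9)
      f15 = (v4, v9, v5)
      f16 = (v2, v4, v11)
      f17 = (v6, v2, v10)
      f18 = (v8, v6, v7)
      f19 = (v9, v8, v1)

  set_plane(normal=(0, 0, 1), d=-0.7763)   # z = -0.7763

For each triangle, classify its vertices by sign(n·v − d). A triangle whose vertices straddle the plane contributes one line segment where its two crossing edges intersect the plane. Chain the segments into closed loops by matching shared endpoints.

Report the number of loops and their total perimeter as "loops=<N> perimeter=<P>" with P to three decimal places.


Straddling triangles (10 of 20):
  (v0,v1,v7) [++-] → (0.545418, 1.36228, -0.7763)–(-0.545418, 1.36228, -0.7763)  len=1.0908
  (v0,v7,v10) [+--] → (-0.545418, 1.36228, -0.7763)–(-1.50497, 0.402727, -0.7763)  len=1.3570
  (v0,v10,v11) [+-+] → (-1.50497, 0.402727, -0.7763)–(-1.6588, 0, -0.7763)  len=0.4311
  (v11,v10,v2) [+-+] → (-1.6588, 0, -0.7763)–(-1.50497, -0.402727, -0.7763)  len=0.4311
  (v7,v1,v8) [-+-] → (0.545418, 1.36228, -0.7763)–(1.50497, 0.402727, -0.7763)  len=1.3570
  (v3,v2,v6) [++-] → (-0.545418, -1.36228, -0.7763)–(0.545418, -1.36228, -0.7763)  len=1.0908
  (v3,v6,v8) [+--] → (0.545418, -1.36228, -0.7763)–(1.50497, -0.402727, -0.7763)  len=1.3570
  (v3,v8,v9) [+-+] → (1.50497, -0.402727, -0.7763)–(1.6588, 0, -0.7763)  len=0.4311
  (v6,v2,v10) [-+-] → (-0.545418, -1.36228, -0.7763)–(-1.50497, -0.402727, -0.7763)  len=1.3570
  (v9,v8,v1) [+-+] → (1.6588, 0, -0.7763)–(1.50497, 0.402727, -0.7763)  len=0.4311

Chained into 1 loop(s):
  loop 1: 10 segments, perimeter = 9.3342
Total perimeter = 9.334

loops=1 perimeter=9.334


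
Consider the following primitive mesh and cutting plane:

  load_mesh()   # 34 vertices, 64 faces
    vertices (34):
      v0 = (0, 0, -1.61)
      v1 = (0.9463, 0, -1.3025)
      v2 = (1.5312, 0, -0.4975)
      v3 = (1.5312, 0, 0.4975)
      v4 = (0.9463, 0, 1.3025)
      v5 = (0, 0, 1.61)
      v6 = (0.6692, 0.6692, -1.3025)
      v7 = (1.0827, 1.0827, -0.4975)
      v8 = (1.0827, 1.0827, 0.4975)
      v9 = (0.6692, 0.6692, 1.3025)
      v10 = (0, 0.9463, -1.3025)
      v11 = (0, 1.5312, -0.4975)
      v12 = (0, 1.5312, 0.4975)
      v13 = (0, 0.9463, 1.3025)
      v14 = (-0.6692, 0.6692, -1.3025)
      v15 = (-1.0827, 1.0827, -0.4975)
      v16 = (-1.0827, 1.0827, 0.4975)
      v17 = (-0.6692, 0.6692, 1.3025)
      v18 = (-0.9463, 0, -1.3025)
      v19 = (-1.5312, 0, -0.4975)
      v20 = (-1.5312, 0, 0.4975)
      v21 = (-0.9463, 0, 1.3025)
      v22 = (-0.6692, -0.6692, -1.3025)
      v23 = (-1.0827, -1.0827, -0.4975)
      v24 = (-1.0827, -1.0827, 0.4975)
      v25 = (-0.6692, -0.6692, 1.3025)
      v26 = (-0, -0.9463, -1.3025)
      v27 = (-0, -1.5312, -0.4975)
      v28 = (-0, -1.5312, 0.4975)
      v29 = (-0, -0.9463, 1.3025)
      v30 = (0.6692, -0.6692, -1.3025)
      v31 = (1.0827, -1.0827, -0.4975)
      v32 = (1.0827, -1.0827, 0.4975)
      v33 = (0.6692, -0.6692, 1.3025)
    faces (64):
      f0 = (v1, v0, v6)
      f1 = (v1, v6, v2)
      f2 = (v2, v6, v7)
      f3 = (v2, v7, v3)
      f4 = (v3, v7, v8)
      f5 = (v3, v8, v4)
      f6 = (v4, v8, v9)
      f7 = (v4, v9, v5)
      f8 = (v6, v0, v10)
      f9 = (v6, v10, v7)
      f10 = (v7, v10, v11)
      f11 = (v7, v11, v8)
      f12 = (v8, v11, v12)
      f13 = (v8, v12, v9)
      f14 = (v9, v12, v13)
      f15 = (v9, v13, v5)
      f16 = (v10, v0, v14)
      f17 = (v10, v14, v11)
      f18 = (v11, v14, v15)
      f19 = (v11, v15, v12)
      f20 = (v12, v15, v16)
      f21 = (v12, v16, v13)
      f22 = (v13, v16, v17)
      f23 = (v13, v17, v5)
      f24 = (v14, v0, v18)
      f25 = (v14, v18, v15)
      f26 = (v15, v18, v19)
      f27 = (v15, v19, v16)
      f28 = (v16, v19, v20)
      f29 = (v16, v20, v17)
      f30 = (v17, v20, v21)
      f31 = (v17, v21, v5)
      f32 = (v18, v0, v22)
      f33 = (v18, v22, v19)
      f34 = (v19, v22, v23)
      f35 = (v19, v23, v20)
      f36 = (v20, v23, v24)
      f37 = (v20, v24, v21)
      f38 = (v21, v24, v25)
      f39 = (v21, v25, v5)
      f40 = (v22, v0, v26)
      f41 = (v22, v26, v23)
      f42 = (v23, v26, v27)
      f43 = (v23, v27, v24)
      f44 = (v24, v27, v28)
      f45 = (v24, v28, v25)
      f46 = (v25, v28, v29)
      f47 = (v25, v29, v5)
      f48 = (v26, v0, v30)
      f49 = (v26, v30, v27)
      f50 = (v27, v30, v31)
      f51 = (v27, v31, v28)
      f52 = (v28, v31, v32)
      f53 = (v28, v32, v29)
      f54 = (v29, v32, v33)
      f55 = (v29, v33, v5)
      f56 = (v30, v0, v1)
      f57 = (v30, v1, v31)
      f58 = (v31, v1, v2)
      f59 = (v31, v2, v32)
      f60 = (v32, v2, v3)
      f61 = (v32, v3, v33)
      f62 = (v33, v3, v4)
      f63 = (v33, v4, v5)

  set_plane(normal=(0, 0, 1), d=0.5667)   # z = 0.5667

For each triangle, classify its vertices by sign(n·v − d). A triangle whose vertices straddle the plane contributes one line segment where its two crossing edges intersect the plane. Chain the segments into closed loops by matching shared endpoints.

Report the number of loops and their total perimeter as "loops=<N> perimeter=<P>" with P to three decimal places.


loops=1 perimeter=9.068

Straddling triangles (16 of 64):
  (v3,v8,v4) [--+] → (1.07097, 0.989628, 0.5667)–(1.48092, 0, 0.5667)  len=1.0712
  (v4,v8,v9) [+-+] → (1.07097, 0.989628, 0.5667)–(1.04715, 1.04715, 0.5667)  len=0.0623
  (v8,v12,v9) [--+] → (0.0575263, 1.4571, 0.5667)–(1.04715, 1.04715, 0.5667)  len=1.0712
  (v9,v12,v13) [+-+] → (0.0575263, 1.4571, 0.5667)–(0, 1.48092, 0.5667)  len=0.0623
  (v12,v16,v13) [--+] → (-0.989628, 1.07097, 0.5667)–(0, 1.48092, 0.5667)  len=1.0712
  (v13,v16,v17) [+-+] → (-0.989628, 1.07097, 0.5667)–(-1.04715, 1.04715, 0.5667)  len=0.0623
  (v16,v20,v17) [--+] → (-1.4571, 0.0575263, 0.5667)–(-1.04715, 1.04715, 0.5667)  len=1.0712
  (v17,v20,v21) [+-+] → (-1.4571, 0.0575263, 0.5667)–(-1.48092, 0, 0.5667)  len=0.0623
  (v20,v24,v21) [--+] → (-1.07097, -0.989628, 0.5667)–(-1.48092, 0, 0.5667)  len=1.0712
  (v21,v24,v25) [+-+] → (-1.07097, -0.989628, 0.5667)–(-1.04715, -1.04715, 0.5667)  len=0.0623
  (v24,v28,v25) [--+] → (-0.0575263, -1.4571, 0.5667)–(-1.04715, -1.04715, 0.5667)  len=1.0712
  (v25,v28,v29) [+-+] → (-0.0575263, -1.4571, 0.5667)–(0, -1.48092, 0.5667)  len=0.0623
  (v28,v32,v29) [--+] → (0.989628, -1.07097, 0.5667)–(0, -1.48092, 0.5667)  len=1.0712
  (v29,v32,v33) [+-+] → (0.989628, -1.07097, 0.5667)–(1.04715, -1.04715, 0.5667)  len=0.0623
  (v32,v3,v33) [--+] → (1.4571, -0.0575263, 0.5667)–(1.04715, -1.04715, 0.5667)  len=1.0712
  (v33,v3,v4) [+-+] → (1.4571, -0.0575263, 0.5667)–(1.48092, 0, 0.5667)  len=0.0623

Chained into 1 loop(s):
  loop 1: 16 segments, perimeter = 9.0675
Total perimeter = 9.068


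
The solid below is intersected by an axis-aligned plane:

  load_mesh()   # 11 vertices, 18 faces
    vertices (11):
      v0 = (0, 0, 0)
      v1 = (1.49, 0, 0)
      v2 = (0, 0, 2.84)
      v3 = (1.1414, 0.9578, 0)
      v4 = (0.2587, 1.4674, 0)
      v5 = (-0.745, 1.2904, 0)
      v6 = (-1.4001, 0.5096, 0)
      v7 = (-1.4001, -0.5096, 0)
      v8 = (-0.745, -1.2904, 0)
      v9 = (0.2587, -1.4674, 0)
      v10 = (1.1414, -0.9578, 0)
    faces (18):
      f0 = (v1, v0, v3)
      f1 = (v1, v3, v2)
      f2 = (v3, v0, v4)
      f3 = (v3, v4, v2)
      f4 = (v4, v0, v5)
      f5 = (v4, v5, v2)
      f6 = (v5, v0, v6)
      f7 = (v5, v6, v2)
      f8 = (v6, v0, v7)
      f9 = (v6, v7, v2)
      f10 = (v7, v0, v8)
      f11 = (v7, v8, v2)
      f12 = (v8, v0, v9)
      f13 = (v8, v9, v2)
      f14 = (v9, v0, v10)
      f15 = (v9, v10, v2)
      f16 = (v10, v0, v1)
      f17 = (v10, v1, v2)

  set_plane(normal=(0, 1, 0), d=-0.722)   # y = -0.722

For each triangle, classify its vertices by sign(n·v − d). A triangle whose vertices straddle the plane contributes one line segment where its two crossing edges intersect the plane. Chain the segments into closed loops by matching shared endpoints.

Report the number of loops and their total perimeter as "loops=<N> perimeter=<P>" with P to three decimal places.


loops=1 perimeter=6.347

Straddling triangles (8 of 18):
  (v7,v0,v8) [++-] → (-0.41684, -0.722, 0)–(-1.22189, -0.722, 0)  len=0.8051
  (v7,v8,v2) [+-+] → (-1.22189, -0.722, 0)–(-0.41684, -0.722, 1.25097)  len=1.4876
  (v8,v0,v9) [-+-] → (-0.41684, -0.722, 0)–(0.127287, -0.722, 0)  len=0.5441
  (v8,v9,v2) [--+] → (0.127287, -0.722, 1.44264)–(-0.41684, -0.722, 1.25097)  len=0.5769
  (v9,v0,v10) [-+-] → (0.127287, -0.722, 0)–(0.8604, -0.722, 0)  len=0.7331
  (v9,v10,v2) [--+] → (0.8604, -0.722, 0.699177)–(0.127287, -0.722, 1.44264)  len=1.0441
  (v10,v0,v1) [-++] → (0.8604, -0.722, 0)–(1.22722, -0.722, 0)  len=0.3668
  (v10,v1,v2) [-++] → (1.22722, -0.722, 0)–(0.8604, -0.722, 0.699177)  len=0.7896

Chained into 1 loop(s):
  loop 1: 8 segments, perimeter = 6.3473
Total perimeter = 6.347


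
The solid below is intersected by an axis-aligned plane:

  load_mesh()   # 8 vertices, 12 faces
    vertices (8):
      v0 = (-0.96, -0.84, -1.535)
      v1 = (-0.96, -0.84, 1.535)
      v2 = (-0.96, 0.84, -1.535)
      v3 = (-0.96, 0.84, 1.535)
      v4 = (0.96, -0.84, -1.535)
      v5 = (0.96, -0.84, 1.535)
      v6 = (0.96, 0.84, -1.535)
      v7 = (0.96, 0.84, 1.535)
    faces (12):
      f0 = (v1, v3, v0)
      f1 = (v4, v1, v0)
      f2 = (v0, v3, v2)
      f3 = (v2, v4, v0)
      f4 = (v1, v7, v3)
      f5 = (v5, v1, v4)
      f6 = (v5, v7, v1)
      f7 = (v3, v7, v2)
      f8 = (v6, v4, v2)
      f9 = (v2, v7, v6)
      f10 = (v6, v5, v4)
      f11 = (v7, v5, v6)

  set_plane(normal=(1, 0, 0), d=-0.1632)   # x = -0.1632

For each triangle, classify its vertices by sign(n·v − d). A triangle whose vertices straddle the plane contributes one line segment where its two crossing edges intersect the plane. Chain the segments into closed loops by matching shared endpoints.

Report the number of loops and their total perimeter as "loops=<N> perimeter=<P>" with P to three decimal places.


Straddling triangles (8 of 12):
  (v4,v1,v0) [+--] → (-0.1632, -0.84, 0.26095)–(-0.1632, -0.84, -1.535)  len=1.7959
  (v2,v4,v0) [-+-] → (-0.1632, 0.1428, -1.535)–(-0.1632, -0.84, -1.535)  len=0.9828
  (v1,v7,v3) [-+-] → (-0.1632, -0.1428, 1.535)–(-0.1632, 0.84, 1.535)  len=0.9828
  (v5,v1,v4) [+-+] → (-0.1632, -0.84, 1.535)–(-0.1632, -0.84, 0.26095)  len=1.2740
  (v5,v7,v1) [++-] → (-0.1632, -0.1428, 1.535)–(-0.1632, -0.84, 1.535)  len=0.6972
  (v3,v7,v2) [-+-] → (-0.1632, 0.84, 1.535)–(-0.1632, 0.84, -0.26095)  len=1.7959
  (v6,v4,v2) [++-] → (-0.1632, 0.1428, -1.535)–(-0.1632, 0.84, -1.535)  len=0.6972
  (v2,v7,v6) [-++] → (-0.1632, 0.84, -0.26095)–(-0.1632, 0.84, -1.535)  len=1.2740

Chained into 1 loop(s):
  loop 1: 8 segments, perimeter = 9.5000
Total perimeter = 9.500

loops=1 perimeter=9.500


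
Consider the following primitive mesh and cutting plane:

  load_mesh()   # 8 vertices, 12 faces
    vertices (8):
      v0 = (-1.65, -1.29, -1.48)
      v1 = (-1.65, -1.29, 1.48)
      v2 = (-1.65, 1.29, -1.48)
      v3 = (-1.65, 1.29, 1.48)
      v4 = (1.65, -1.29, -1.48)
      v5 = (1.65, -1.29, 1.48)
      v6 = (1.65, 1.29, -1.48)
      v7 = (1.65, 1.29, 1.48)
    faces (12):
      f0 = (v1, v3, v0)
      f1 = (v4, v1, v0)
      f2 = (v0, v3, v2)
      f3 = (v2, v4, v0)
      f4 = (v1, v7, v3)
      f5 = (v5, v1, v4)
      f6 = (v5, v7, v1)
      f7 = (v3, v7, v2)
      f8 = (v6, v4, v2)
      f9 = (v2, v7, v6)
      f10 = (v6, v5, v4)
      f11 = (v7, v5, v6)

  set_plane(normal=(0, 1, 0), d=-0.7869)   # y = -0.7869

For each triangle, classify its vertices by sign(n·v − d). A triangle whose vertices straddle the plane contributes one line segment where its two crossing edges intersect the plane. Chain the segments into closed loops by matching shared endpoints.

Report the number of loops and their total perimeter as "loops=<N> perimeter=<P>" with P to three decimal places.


Straddling triangles (8 of 12):
  (v1,v3,v0) [-+-] → (-1.65, -0.7869, 1.48)–(-1.65, -0.7869, -0.9028)  len=2.3828
  (v0,v3,v2) [-++] → (-1.65, -0.7869, -0.9028)–(-1.65, -0.7869, -1.48)  len=0.5772
  (v2,v4,v0) [+--] → (1.0065, -0.7869, -1.48)–(-1.65, -0.7869, -1.48)  len=2.6565
  (v1,v7,v3) [-++] → (-1.0065, -0.7869, 1.48)–(-1.65, -0.7869, 1.48)  len=0.6435
  (v5,v7,v1) [-+-] → (1.65, -0.7869, 1.48)–(-1.0065, -0.7869, 1.48)  len=2.6565
  (v6,v4,v2) [+-+] → (1.65, -0.7869, -1.48)–(1.0065, -0.7869, -1.48)  len=0.6435
  (v6,v5,v4) [+--] → (1.65, -0.7869, 0.9028)–(1.65, -0.7869, -1.48)  len=2.3828
  (v7,v5,v6) [+-+] → (1.65, -0.7869, 1.48)–(1.65, -0.7869, 0.9028)  len=0.5772

Chained into 1 loop(s):
  loop 1: 8 segments, perimeter = 12.5200
Total perimeter = 12.520

loops=1 perimeter=12.520


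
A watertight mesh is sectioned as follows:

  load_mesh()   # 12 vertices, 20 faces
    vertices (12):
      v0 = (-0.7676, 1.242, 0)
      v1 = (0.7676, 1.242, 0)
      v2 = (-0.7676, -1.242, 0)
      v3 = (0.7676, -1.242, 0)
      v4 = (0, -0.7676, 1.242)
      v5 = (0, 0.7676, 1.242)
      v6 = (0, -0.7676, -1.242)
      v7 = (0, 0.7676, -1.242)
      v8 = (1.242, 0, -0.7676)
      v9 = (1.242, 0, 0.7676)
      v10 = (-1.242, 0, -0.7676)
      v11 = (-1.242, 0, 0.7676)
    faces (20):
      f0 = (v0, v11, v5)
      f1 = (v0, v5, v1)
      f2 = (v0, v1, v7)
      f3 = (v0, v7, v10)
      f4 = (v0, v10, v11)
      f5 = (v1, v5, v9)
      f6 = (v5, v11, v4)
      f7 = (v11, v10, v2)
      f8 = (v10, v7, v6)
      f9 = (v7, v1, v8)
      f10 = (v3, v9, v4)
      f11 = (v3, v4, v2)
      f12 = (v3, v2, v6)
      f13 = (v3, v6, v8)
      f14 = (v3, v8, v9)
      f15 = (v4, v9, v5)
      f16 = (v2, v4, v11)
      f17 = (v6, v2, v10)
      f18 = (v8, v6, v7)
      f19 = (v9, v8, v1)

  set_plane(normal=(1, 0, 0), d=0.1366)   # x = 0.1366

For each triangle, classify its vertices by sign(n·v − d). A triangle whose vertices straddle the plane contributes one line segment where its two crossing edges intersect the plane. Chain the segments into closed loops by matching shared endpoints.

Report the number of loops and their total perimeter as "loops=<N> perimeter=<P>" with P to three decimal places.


Straddling triangles (10 of 20):
  (v0,v5,v1) [--+] → (0.1366, 0.852023, 1.02098)–(0.1366, 1.242, 0)  len=1.0929
  (v0,v1,v7) [-+-] → (0.1366, 1.242, 0)–(0.1366, 0.852023, -1.02098)  len=1.0929
  (v1,v5,v9) [+-+] → (0.1366, 0.852023, 1.02098)–(0.1366, 0.683176, 1.18982)  len=0.2388
  (v7,v1,v8) [-++] → (0.1366, 0.852023, -1.02098)–(0.1366, 0.683176, -1.18982)  len=0.2388
  (v3,v9,v4) [++-] → (0.1366, -0.683176, 1.18982)–(0.1366, -0.852023, 1.02098)  len=0.2388
  (v3,v4,v2) [+--] → (0.1366, -0.852023, 1.02098)–(0.1366, -1.242, 0)  len=1.0929
  (v3,v2,v6) [+--] → (0.1366, -1.242, 0)–(0.1366, -0.852023, -1.02098)  len=1.0929
  (v3,v6,v8) [+-+] → (0.1366, -0.852023, -1.02098)–(0.1366, -0.683176, -1.18982)  len=0.2388
  (v4,v9,v5) [-+-] → (0.1366, -0.683176, 1.18982)–(0.1366, 0.683176, 1.18982)  len=1.3664
  (v8,v6,v7) [+--] → (0.1366, -0.683176, -1.18982)–(0.1366, 0.683176, -1.18982)  len=1.3664

Chained into 1 loop(s):
  loop 1: 10 segments, perimeter = 8.0595
Total perimeter = 8.060

loops=1 perimeter=8.060


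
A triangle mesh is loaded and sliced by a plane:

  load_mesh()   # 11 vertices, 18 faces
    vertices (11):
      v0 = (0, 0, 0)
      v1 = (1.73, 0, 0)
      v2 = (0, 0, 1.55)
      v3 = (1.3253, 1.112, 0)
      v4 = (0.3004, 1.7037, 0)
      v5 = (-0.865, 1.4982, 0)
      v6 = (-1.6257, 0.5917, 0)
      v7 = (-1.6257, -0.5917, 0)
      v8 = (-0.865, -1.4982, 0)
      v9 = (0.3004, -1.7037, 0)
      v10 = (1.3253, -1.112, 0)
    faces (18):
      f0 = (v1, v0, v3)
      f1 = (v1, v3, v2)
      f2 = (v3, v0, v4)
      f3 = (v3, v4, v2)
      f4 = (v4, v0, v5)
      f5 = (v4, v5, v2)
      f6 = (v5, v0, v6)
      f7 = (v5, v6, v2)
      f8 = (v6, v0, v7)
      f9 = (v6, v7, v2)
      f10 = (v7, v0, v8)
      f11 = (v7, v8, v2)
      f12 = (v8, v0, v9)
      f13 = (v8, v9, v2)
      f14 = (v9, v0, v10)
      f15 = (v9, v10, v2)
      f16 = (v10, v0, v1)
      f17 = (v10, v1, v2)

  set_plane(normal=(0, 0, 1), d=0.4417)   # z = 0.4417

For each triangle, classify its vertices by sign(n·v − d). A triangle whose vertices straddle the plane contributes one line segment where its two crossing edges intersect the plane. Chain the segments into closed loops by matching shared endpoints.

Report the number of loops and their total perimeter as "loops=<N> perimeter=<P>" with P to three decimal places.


Straddling triangles (9 of 18):
  (v1,v3,v2) [--+] → (0.947632, 0.795116, 0.4417)–(1.23701, 0, 0.4417)  len=0.8461
  (v3,v4,v2) [--+] → (0.214796, 1.2182, 0.4417)–(0.947632, 0.795116, 0.4417)  len=0.8462
  (v4,v5,v2) [--+] → (-0.618503, 1.07126, 0.4417)–(0.214796, 1.2182, 0.4417)  len=0.8462
  (v5,v6,v2) [--+] → (-1.16243, 0.423085, 0.4417)–(-0.618503, 1.07126, 0.4417)  len=0.8462
  (v6,v7,v2) [--+] → (-1.16243, -0.423085, 0.4417)–(-1.16243, 0.423085, 0.4417)  len=0.8462
  (v7,v8,v2) [--+] → (-0.618503, -1.07126, 0.4417)–(-1.16243, -0.423085, 0.4417)  len=0.8462
  (v8,v9,v2) [--+] → (0.214796, -1.2182, 0.4417)–(-0.618503, -1.07126, 0.4417)  len=0.8462
  (v9,v10,v2) [--+] → (0.947632, -0.795116, 0.4417)–(0.214796, -1.2182, 0.4417)  len=0.8462
  (v10,v1,v2) [--+] → (1.23701, 0, 0.4417)–(0.947632, -0.795116, 0.4417)  len=0.8461

Chained into 1 loop(s):
  loop 1: 9 segments, perimeter = 7.6155
Total perimeter = 7.615

loops=1 perimeter=7.615


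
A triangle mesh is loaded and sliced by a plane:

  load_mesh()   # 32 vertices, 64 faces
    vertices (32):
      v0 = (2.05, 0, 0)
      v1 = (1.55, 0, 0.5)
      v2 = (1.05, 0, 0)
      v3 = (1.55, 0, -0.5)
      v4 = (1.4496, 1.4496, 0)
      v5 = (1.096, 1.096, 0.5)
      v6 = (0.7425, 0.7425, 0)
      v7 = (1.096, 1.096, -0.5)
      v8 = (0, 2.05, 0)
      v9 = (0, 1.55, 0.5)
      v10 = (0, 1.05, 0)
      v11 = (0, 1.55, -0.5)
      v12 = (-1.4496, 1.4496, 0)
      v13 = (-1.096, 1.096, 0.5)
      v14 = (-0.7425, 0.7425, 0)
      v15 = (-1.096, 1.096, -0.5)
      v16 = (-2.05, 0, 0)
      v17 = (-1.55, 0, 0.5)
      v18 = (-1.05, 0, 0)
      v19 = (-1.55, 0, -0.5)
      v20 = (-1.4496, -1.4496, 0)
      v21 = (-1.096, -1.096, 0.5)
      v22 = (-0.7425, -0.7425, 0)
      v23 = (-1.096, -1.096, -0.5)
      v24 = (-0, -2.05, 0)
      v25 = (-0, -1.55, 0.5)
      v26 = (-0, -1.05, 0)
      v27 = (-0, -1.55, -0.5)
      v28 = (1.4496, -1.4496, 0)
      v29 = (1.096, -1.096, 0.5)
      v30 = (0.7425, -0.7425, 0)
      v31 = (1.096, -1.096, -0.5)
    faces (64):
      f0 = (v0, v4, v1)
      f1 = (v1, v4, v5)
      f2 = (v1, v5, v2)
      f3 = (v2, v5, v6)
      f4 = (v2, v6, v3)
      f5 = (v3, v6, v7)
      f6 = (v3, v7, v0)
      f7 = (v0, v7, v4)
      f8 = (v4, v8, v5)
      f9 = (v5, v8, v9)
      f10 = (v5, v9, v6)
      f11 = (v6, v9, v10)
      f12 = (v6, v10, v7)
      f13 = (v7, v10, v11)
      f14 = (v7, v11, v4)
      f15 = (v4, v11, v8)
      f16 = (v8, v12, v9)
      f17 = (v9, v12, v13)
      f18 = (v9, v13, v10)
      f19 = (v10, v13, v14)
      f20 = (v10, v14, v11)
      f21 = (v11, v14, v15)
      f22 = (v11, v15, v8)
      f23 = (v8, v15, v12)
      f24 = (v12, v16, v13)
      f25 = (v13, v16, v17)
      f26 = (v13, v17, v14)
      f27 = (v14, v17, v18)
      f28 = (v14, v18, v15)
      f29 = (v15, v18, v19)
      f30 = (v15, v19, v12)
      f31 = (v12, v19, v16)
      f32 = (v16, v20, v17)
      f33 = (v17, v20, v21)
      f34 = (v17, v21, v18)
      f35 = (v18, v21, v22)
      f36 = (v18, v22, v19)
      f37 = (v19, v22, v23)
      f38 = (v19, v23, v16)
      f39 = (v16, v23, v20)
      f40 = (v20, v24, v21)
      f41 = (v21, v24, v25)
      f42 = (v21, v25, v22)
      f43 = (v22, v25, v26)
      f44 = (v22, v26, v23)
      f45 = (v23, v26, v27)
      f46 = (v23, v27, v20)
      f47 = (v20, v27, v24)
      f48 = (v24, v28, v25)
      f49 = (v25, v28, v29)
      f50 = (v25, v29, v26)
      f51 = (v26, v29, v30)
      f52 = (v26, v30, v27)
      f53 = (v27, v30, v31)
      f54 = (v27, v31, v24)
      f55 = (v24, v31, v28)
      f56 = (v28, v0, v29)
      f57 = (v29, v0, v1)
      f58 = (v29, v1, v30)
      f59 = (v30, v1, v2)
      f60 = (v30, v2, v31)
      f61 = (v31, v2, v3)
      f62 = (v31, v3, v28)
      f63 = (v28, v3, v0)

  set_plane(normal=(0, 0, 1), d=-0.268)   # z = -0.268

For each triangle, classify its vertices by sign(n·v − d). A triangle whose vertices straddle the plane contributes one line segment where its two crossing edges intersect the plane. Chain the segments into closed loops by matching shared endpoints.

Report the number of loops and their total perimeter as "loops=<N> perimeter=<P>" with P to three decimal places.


loops=2 perimeter=18.981

Straddling triangles (32 of 64):
  (v2,v6,v3) [++-] → (1.17532, 0.34452, -0.268)–(1.318, 0, -0.268)  len=0.3729
  (v3,v6,v7) [-+-] → (1.17532, 0.34452, -0.268)–(0.931976, 0.931976, -0.268)  len=0.6359
  (v3,v7,v0) [--+] → (1.53866, 0.587456, -0.268)–(1.782, 0, -0.268)  len=0.6359
  (v0,v7,v4) [+-+] → (1.53866, 0.587456, -0.268)–(1.26007, 1.26007, -0.268)  len=0.7280
  (v6,v10,v7) [++-] → (0.587456, 1.07466, -0.268)–(0.931976, 0.931976, -0.268)  len=0.3729
  (v7,v10,v11) [-+-] → (0.587456, 1.07466, -0.268)–(0, 1.318, -0.268)  len=0.6359
  (v7,v11,v4) [--+] → (0.672614, 1.50341, -0.268)–(1.26007, 1.26007, -0.268)  len=0.6359
  (v4,v11,v8) [+-+] → (0.672614, 1.50341, -0.268)–(0, 1.782, -0.268)  len=0.7280
  (v10,v14,v11) [++-] → (-0.34452, 1.17532, -0.268)–(0, 1.318, -0.268)  len=0.3729
  (v11,v14,v15) [-+-] → (-0.34452, 1.17532, -0.268)–(-0.931976, 0.931976, -0.268)  len=0.6359
  (v11,v15,v8) [--+] → (-0.587456, 1.53866, -0.268)–(0, 1.782, -0.268)  len=0.6359
  (v8,v15,v12) [+-+] → (-0.587456, 1.53866, -0.268)–(-1.26007, 1.26007, -0.268)  len=0.7280
  (v14,v18,v15) [++-] → (-1.07466, 0.587456, -0.268)–(-0.931976, 0.931976, -0.268)  len=0.3729
  (v15,v18,v19) [-+-] → (-1.07466, 0.587456, -0.268)–(-1.318, 0, -0.268)  len=0.6359
  (v15,v19,v12) [--+] → (-1.50341, 0.672614, -0.268)–(-1.26007, 1.26007, -0.268)  len=0.6359
  (v12,v19,v16) [+-+] → (-1.50341, 0.672614, -0.268)–(-1.782, 0, -0.268)  len=0.7280
  (v18,v22,v19) [++-] → (-1.17532, -0.34452, -0.268)–(-1.318, 0, -0.268)  len=0.3729
  (v19,v22,v23) [-+-] → (-1.17532, -0.34452, -0.268)–(-0.931976, -0.931976, -0.268)  len=0.6359
  (v19,v23,v16) [--+] → (-1.53866, -0.587456, -0.268)–(-1.782, 0, -0.268)  len=0.6359
  (v16,v23,v20) [+-+] → (-1.53866, -0.587456, -0.268)–(-1.26007, -1.26007, -0.268)  len=0.7280
  (v22,v26,v23) [++-] → (-0.587456, -1.07466, -0.268)–(-0.931976, -0.931976, -0.268)  len=0.3729
  (v23,v26,v27) [-+-] → (-0.587456, -1.07466, -0.268)–(0, -1.318, -0.268)  len=0.6359
  (v23,v27,v20) [--+] → (-0.672614, -1.50341, -0.268)–(-1.26007, -1.26007, -0.268)  len=0.6359
  (v20,v27,v24) [+-+] → (-0.672614, -1.50341, -0.268)–(0, -1.782, -0.268)  len=0.7280
  (v26,v30,v27) [++-] → (0.34452, -1.17532, -0.268)–(0, -1.318, -0.268)  len=0.3729
  (v27,v30,v31) [-+-] → (0.34452, -1.17532, -0.268)–(0.931976, -0.931976, -0.268)  len=0.6359
  (v27,v31,v24) [--+] → (0.587456, -1.53866, -0.268)–(0, -1.782, -0.268)  len=0.6359
  (v24,v31,v28) [+-+] → (0.587456, -1.53866, -0.268)–(1.26007, -1.26007, -0.268)  len=0.7280
  (v30,v2,v31) [++-] → (1.07466, -0.587456, -0.268)–(0.931976, -0.931976, -0.268)  len=0.3729
  (v31,v2,v3) [-+-] → (1.07466, -0.587456, -0.268)–(1.318, 0, -0.268)  len=0.6359
  (v31,v3,v28) [--+] → (1.50341, -0.672614, -0.268)–(1.26007, -1.26007, -0.268)  len=0.6359
  (v28,v3,v0) [+-+] → (1.50341, -0.672614, -0.268)–(1.782, 0, -0.268)  len=0.7280

Chained into 2 loop(s):
  loop 1: 16 segments, perimeter = 8.0701
  loop 2: 16 segments, perimeter = 10.9111
Total perimeter = 18.981


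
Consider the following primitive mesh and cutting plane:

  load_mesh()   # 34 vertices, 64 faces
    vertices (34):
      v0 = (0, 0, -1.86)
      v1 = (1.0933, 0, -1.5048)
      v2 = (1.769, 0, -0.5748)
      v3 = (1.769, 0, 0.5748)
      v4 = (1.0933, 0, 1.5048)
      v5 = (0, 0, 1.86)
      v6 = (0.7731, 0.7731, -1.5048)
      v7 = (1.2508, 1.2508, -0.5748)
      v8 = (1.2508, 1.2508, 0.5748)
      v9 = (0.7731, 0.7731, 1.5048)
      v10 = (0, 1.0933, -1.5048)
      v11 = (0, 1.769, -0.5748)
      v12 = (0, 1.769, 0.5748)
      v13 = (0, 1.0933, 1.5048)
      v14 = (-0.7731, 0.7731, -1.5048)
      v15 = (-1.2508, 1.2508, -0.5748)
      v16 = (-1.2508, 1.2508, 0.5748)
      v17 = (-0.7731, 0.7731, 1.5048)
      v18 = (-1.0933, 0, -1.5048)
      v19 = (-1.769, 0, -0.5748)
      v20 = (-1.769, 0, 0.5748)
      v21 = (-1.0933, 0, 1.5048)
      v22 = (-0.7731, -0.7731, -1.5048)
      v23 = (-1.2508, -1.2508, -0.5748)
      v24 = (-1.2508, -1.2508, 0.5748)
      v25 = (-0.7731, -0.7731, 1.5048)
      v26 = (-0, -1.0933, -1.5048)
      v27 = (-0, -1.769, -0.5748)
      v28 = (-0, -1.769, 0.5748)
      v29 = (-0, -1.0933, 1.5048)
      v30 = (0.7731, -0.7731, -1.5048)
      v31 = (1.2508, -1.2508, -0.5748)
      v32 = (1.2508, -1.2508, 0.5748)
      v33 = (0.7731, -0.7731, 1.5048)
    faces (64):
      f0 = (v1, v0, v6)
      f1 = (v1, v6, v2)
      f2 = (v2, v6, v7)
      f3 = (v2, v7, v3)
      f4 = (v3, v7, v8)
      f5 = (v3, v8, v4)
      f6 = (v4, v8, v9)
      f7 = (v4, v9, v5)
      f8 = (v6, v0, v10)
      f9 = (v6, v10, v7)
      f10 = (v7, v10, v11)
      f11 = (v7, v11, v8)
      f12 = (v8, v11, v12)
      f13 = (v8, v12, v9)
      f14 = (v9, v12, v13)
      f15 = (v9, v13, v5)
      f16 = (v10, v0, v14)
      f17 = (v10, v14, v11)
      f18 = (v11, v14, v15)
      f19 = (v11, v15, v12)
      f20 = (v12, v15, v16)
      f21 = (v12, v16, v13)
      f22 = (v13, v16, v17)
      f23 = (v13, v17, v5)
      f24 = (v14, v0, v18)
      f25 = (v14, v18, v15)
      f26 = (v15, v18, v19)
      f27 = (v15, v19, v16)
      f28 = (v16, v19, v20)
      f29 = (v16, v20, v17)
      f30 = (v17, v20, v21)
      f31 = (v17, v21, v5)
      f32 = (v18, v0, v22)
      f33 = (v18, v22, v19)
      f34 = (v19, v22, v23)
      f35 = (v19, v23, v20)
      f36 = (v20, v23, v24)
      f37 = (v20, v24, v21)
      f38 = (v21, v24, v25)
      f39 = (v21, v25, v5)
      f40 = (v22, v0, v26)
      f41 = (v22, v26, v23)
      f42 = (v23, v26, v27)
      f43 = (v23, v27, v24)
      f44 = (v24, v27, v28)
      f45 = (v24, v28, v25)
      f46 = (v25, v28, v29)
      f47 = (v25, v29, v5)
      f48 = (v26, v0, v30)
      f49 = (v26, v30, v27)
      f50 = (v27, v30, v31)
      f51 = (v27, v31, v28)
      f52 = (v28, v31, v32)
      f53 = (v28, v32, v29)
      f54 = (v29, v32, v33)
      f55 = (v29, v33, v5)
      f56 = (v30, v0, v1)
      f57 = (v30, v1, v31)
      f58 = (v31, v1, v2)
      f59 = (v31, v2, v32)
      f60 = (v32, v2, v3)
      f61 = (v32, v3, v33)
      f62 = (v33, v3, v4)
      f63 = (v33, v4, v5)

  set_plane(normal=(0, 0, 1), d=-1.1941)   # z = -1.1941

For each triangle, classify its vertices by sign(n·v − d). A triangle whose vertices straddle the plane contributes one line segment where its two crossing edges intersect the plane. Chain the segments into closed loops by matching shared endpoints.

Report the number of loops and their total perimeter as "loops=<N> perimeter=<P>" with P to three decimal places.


loops=1 perimeter=8.076

Straddling triangles (16 of 64):
  (v1,v6,v2) [--+] → (1.10582, 0.514818, -1.1941)–(1.31904, 0, -1.1941)  len=0.5572
  (v2,v6,v7) [+-+] → (1.10582, 0.514818, -1.1941)–(0.932693, 0.932693, -1.1941)  len=0.4523
  (v6,v10,v7) [--+] → (0.417875, 1.14592, -1.1941)–(0.932693, 0.932693, -1.1941)  len=0.5572
  (v7,v10,v11) [+-+] → (0.417875, 1.14592, -1.1941)–(0, 1.31904, -1.1941)  len=0.4523
  (v10,v14,v11) [--+] → (-0.514818, 1.10582, -1.1941)–(0, 1.31904, -1.1941)  len=0.5572
  (v11,v14,v15) [+-+] → (-0.514818, 1.10582, -1.1941)–(-0.932693, 0.932693, -1.1941)  len=0.4523
  (v14,v18,v15) [--+] → (-1.14592, 0.417875, -1.1941)–(-0.932693, 0.932693, -1.1941)  len=0.5572
  (v15,v18,v19) [+-+] → (-1.14592, 0.417875, -1.1941)–(-1.31904, 0, -1.1941)  len=0.4523
  (v18,v22,v19) [--+] → (-1.10582, -0.514818, -1.1941)–(-1.31904, 0, -1.1941)  len=0.5572
  (v19,v22,v23) [+-+] → (-1.10582, -0.514818, -1.1941)–(-0.932693, -0.932693, -1.1941)  len=0.4523
  (v22,v26,v23) [--+] → (-0.417875, -1.14592, -1.1941)–(-0.932693, -0.932693, -1.1941)  len=0.5572
  (v23,v26,v27) [+-+] → (-0.417875, -1.14592, -1.1941)–(0, -1.31904, -1.1941)  len=0.4523
  (v26,v30,v27) [--+] → (0.514818, -1.10582, -1.1941)–(0, -1.31904, -1.1941)  len=0.5572
  (v27,v30,v31) [+-+] → (0.514818, -1.10582, -1.1941)–(0.932693, -0.932693, -1.1941)  len=0.4523
  (v30,v1,v31) [--+] → (1.14592, -0.417875, -1.1941)–(0.932693, -0.932693, -1.1941)  len=0.5572
  (v31,v1,v2) [+-+] → (1.14592, -0.417875, -1.1941)–(1.31904, 0, -1.1941)  len=0.4523

Chained into 1 loop(s):
  loop 1: 16 segments, perimeter = 8.0764
Total perimeter = 8.076


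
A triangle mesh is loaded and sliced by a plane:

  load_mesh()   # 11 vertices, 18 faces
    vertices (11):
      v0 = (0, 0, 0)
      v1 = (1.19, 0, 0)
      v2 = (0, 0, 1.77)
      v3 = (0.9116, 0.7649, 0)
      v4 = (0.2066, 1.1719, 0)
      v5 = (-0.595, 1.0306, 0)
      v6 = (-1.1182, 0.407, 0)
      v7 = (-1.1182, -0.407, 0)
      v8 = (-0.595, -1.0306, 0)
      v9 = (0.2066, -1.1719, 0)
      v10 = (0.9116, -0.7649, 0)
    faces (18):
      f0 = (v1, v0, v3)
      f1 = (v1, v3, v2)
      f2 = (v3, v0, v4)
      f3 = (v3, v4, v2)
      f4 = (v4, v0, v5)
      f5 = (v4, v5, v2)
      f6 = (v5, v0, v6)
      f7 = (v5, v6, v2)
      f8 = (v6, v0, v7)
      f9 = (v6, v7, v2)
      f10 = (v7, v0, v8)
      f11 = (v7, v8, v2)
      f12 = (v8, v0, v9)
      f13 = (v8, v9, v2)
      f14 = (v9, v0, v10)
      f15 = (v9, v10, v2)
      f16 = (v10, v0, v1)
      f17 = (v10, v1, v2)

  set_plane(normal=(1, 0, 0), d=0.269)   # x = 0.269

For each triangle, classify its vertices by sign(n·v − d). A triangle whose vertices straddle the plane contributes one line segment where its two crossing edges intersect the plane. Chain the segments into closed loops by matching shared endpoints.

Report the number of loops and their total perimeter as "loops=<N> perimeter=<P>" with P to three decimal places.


Straddling triangles (8 of 18):
  (v1,v0,v3) [+-+] → (0.269, 0, 0)–(0.269, 0.225711, 0)  len=0.2257
  (v1,v3,v2) [++-] → (0.269, 0.225711, 1.2477)–(0.269, 0, 1.36989)  len=0.2567
  (v3,v0,v4) [+--] → (0.269, 0.225711, 0)–(0.269, 1.13588, 0)  len=0.9102
  (v3,v4,v2) [+--] → (0.269, 1.13588, 0)–(0.269, 0.225711, 1.2477)  len=1.5444
  (v9,v0,v10) [--+] → (0.269, -0.225711, 0)–(0.269, -1.13588, 0)  len=0.9102
  (v9,v10,v2) [-+-] → (0.269, -1.13588, 0)–(0.269, -0.225711, 1.2477)  len=1.5444
  (v10,v0,v1) [+-+] → (0.269, -0.225711, 0)–(0.269, 0, 0)  len=0.2257
  (v10,v1,v2) [++-] → (0.269, 0, 1.36989)–(0.269, -0.225711, 1.2477)  len=0.2567

Chained into 1 loop(s):
  loop 1: 8 segments, perimeter = 5.8739
Total perimeter = 5.874

loops=1 perimeter=5.874


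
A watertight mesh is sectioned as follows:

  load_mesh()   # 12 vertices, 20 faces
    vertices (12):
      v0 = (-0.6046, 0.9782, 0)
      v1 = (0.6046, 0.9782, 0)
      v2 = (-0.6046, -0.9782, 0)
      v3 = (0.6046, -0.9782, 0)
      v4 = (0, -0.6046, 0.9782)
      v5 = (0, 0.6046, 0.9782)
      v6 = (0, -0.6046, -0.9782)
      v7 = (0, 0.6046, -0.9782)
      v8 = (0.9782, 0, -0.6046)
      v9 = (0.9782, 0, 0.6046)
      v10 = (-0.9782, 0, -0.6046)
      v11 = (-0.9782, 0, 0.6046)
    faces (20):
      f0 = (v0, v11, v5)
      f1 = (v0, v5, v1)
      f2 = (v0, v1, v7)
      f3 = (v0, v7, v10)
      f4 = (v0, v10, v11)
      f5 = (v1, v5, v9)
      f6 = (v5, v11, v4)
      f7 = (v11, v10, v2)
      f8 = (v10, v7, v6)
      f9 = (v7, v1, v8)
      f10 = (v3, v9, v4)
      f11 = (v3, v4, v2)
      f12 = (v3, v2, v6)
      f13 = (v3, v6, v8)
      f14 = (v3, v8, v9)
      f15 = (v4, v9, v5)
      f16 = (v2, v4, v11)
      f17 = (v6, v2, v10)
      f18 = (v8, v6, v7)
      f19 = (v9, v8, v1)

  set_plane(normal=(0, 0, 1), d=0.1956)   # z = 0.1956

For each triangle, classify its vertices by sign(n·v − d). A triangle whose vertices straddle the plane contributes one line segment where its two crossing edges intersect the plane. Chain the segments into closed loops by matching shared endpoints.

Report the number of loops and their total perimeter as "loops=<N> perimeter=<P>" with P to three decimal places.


loops=1 perimeter=6.136

Straddling triangles (10 of 20):
  (v0,v11,v5) [-++] → (-0.725467, 0.661733, 0.1956)–(-0.483705, 0.903495, 0.1956)  len=0.3419
  (v0,v5,v1) [-+-] → (-0.483705, 0.903495, 0.1956)–(0.483705, 0.903495, 0.1956)  len=0.9674
  (v0,v10,v11) [--+] → (-0.9782, 0, 0.1956)–(-0.725467, 0.661733, 0.1956)  len=0.7084
  (v1,v5,v9) [-++] → (0.483705, 0.903495, 0.1956)–(0.725467, 0.661733, 0.1956)  len=0.3419
  (v11,v10,v2) [+--] → (-0.9782, 0, 0.1956)–(-0.725467, -0.661733, 0.1956)  len=0.7084
  (v3,v9,v4) [-++] → (0.725467, -0.661733, 0.1956)–(0.483705, -0.903495, 0.1956)  len=0.3419
  (v3,v4,v2) [-+-] → (0.483705, -0.903495, 0.1956)–(-0.483705, -0.903495, 0.1956)  len=0.9674
  (v3,v8,v9) [--+] → (0.9782, 0, 0.1956)–(0.725467, -0.661733, 0.1956)  len=0.7084
  (v2,v4,v11) [-++] → (-0.483705, -0.903495, 0.1956)–(-0.725467, -0.661733, 0.1956)  len=0.3419
  (v9,v8,v1) [+--] → (0.9782, 0, 0.1956)–(0.725467, 0.661733, 0.1956)  len=0.7084

Chained into 1 loop(s):
  loop 1: 10 segments, perimeter = 6.1358
Total perimeter = 6.136


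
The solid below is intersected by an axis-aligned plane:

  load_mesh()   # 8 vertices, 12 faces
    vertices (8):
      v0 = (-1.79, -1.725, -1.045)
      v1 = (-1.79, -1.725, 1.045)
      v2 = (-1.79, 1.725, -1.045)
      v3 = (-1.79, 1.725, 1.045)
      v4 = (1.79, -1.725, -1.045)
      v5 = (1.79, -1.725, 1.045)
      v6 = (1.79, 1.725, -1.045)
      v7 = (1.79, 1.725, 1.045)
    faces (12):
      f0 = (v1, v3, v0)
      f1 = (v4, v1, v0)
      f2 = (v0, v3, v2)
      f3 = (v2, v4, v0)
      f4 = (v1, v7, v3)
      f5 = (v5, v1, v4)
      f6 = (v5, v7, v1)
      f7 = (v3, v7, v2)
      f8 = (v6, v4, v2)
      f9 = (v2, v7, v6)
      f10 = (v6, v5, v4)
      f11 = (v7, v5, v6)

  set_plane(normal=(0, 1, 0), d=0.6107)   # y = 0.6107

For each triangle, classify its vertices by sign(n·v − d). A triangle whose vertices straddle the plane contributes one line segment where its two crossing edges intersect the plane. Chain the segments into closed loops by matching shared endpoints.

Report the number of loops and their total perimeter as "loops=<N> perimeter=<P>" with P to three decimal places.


Straddling triangles (8 of 12):
  (v1,v3,v0) [-+-] → (-1.79, 0.6107, 1.045)–(-1.79, 0.6107, 0.36996)  len=0.6750
  (v0,v3,v2) [-++] → (-1.79, 0.6107, 0.36996)–(-1.79, 0.6107, -1.045)  len=1.4150
  (v2,v4,v0) [+--] → (-0.633712, 0.6107, -1.045)–(-1.79, 0.6107, -1.045)  len=1.1563
  (v1,v7,v3) [-++] → (0.633712, 0.6107, 1.045)–(-1.79, 0.6107, 1.045)  len=2.4237
  (v5,v7,v1) [-+-] → (1.79, 0.6107, 1.045)–(0.633712, 0.6107, 1.045)  len=1.1563
  (v6,v4,v2) [+-+] → (1.79, 0.6107, -1.045)–(-0.633712, 0.6107, -1.045)  len=2.4237
  (v6,v5,v4) [+--] → (1.79, 0.6107, -0.36996)–(1.79, 0.6107, -1.045)  len=0.6750
  (v7,v5,v6) [+-+] → (1.79, 0.6107, 1.045)–(1.79, 0.6107, -0.36996)  len=1.4150

Chained into 1 loop(s):
  loop 1: 8 segments, perimeter = 11.3400
Total perimeter = 11.340

loops=1 perimeter=11.340
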